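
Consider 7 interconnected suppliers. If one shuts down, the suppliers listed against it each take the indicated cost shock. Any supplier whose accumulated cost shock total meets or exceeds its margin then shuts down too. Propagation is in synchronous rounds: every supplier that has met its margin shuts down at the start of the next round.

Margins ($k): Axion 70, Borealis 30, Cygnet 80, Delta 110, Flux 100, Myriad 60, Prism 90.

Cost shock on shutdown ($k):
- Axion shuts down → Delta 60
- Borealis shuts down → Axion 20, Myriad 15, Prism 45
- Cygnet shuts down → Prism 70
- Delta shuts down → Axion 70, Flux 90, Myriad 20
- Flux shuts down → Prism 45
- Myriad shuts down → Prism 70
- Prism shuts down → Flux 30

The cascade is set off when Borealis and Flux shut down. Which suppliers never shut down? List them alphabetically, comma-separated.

Round 1 — Borealis, Flux shut down (initial).
  Axion: +20 → 20 < 70
  Myriad: +15 → 15 < 60
  Prism: +45+45 → 90 ≥ 90
Round 2 — Prism shuts down.
No further shutdowns.

Axion, Cygnet, Delta, Myriad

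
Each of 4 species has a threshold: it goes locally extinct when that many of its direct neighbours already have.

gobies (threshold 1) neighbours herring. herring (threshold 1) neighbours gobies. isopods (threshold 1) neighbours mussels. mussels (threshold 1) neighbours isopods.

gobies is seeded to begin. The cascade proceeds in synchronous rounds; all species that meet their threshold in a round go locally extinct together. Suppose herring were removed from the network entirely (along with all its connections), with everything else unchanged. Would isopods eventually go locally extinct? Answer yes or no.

With herring removed:
Round 1 — gobies goes locally extinct (initial).
Round 2 — no new extinctions; cascade stops.

no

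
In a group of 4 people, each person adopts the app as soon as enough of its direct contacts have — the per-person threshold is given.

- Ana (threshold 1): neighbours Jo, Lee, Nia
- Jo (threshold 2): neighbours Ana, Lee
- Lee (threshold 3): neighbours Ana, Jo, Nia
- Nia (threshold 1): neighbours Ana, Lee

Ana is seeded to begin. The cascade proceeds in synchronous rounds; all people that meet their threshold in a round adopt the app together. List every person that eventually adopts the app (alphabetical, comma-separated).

Round 1 — Ana adopts the app (initial).
Round 2 — checking thresholds:
  Jo: 1 of 2 neighbours < 2, holds.
  Lee: 1 of 3 neighbours < 3, holds.
  Nia: 1 of 2 neighbours ≥ 1, adopts the app.
Round 3 — no new adoptions; cascade stops.

Ana, Nia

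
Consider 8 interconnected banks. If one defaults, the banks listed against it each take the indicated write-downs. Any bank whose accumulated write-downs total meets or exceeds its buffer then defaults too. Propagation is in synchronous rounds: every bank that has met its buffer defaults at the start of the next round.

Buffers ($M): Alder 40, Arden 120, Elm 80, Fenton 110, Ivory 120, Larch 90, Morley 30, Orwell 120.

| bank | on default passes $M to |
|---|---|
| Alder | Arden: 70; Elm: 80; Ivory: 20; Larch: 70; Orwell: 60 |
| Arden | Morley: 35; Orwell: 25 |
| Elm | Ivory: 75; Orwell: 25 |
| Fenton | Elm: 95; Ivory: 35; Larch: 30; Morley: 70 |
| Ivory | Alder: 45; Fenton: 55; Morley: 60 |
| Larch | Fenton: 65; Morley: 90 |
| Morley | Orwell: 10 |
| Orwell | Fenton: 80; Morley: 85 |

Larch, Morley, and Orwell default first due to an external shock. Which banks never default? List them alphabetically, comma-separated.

Round 1 — Larch, Morley, Orwell default (initial).
  Fenton: +65+80 → 145 ≥ 110
Round 2 — Fenton defaults.
  Elm: +95 → 95 ≥ 80
  Ivory: +35 → 35 < 120
Round 3 — Elm defaults.
  Ivory: +75 → 110 < 120
No further defaults.

Alder, Arden, Ivory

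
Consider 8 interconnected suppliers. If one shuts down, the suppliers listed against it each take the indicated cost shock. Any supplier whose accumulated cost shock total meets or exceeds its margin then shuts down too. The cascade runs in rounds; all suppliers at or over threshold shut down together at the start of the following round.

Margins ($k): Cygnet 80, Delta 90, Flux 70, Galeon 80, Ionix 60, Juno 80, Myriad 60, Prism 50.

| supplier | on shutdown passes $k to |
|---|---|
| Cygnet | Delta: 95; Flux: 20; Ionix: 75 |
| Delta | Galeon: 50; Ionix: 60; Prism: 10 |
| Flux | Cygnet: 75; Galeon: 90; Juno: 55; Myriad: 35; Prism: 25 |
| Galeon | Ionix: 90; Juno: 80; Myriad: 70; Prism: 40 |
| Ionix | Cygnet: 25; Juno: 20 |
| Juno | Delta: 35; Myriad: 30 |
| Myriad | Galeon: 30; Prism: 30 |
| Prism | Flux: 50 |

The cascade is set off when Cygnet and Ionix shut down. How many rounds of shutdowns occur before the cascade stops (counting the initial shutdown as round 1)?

2

Round 1 — Cygnet, Ionix shut down (initial).
  Delta: +95 → 95 ≥ 90
  Flux: +20 → 20 < 70
  Juno: +20 → 20 < 80
Round 2 — Delta shuts down.
  Galeon: +50 → 50 < 80
  Prism: +10 → 10 < 50
No further shutdowns.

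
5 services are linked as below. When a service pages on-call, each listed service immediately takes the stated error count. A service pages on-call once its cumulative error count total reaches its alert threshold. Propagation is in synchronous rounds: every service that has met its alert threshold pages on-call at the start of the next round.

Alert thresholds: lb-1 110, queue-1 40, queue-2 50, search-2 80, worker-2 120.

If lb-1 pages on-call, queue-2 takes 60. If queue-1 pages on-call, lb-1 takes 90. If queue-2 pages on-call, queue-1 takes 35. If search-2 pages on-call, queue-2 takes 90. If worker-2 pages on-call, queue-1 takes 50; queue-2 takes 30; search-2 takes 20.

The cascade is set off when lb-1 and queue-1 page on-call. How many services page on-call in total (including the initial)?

Round 1 — lb-1, queue-1 page on-call (initial).
  queue-2: +60 → 60 ≥ 50
Round 2 — queue-2 pages on-call.
No further pages.

3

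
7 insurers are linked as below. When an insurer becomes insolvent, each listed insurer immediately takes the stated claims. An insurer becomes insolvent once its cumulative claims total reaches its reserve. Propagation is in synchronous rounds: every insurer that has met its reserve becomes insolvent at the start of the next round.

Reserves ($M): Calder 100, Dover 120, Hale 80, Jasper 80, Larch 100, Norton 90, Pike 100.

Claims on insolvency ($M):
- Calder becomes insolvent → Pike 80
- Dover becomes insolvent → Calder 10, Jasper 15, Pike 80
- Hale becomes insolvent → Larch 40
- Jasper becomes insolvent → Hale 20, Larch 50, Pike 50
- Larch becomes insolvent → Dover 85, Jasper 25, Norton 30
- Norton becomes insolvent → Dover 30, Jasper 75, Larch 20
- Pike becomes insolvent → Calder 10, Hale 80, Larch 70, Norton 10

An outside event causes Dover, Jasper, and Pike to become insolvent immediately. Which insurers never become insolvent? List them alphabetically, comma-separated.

Calder, Norton

Round 1 — Dover, Jasper, Pike become insolvent (initial).
  Calder: +10+10 → 20 < 100
  Hale: +20+80 → 100 ≥ 80
  Larch: +50+70 → 120 ≥ 100
  Norton: +10 → 10 < 90
Round 2 — Hale, Larch become insolvent.
  Norton: +30 → 40 < 90
No further insolvencies.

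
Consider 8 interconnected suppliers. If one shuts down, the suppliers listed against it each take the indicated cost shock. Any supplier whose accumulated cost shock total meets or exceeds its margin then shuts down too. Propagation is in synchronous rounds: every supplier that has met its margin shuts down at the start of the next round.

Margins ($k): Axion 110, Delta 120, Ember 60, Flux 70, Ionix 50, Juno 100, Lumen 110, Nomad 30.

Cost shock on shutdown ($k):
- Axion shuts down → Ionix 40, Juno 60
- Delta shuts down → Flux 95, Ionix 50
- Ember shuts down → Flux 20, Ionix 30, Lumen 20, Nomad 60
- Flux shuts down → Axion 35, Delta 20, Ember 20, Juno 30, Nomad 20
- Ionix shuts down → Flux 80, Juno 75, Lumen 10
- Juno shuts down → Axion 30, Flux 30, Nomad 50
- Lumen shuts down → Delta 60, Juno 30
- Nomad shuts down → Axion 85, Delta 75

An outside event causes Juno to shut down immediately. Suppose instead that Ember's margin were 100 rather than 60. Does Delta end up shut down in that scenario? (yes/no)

no

With Ember's margin at 100:
Round 1 — Juno shuts down (initial).
  Axion: +30 → 30 < 110
  Flux: +30 → 30 < 70
  Nomad: +50 → 50 ≥ 30
Round 2 — Nomad shuts down.
  Axion: +85 → 115 ≥ 110
  Delta: +75 → 75 < 120
Round 3 — Axion shuts down.
  Ionix: +40 → 40 < 50
No further shutdowns.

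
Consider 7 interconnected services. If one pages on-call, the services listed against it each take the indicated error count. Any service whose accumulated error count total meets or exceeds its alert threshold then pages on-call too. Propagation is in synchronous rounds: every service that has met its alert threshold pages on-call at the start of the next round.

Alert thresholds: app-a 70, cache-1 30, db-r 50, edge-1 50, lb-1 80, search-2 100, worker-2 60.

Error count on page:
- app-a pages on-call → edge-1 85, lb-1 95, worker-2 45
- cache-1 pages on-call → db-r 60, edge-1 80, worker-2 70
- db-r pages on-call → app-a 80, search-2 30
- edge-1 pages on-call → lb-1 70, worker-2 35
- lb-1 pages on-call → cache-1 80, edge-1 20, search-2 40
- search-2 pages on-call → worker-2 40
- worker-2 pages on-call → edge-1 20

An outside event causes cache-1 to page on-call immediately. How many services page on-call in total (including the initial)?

Round 1 — cache-1 pages on-call (initial).
  db-r: +60 → 60 ≥ 50
  edge-1: +80 → 80 ≥ 50
  worker-2: +70 → 70 ≥ 60
Round 2 — db-r, edge-1, worker-2 page on-call.
  app-a: +80 → 80 ≥ 70
  lb-1: +70 → 70 < 80
  search-2: +30 → 30 < 100
Round 3 — app-a pages on-call.
  lb-1: +95 → 165 ≥ 80
Round 4 — lb-1 pages on-call.
  search-2: +40 → 70 < 100
No further pages.

6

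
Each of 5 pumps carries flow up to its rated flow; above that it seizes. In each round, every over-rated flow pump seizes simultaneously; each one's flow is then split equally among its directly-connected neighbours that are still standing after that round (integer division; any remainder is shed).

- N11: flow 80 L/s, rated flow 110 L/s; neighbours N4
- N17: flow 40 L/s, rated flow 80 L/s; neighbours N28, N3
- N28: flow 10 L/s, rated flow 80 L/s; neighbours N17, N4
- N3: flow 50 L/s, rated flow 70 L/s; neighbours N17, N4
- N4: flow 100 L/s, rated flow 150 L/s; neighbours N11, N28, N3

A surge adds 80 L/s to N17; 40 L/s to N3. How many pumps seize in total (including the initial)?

5

Round 1 — N17 at 120 > 80; N3 at 90 > 70. N17, N3 seize.
  N17 sheds 120 L/s to N28: 120 each.
    N28: 10+120 = 130 > 80
  N3 sheds 90 L/s to N4: 90 each.
    N4: 100+90 = 190 > 150
Round 2 — N28, N4 seize.
  N28 sheds 130 L/s: no online neighbours, lost.
  N4 sheds 190 L/s to N11: 190 each.
    N11: 80+190 = 270 > 110
Round 3 — N11 seizes.
  N11 sheds 270 L/s: no online neighbours, lost.
No further seizures.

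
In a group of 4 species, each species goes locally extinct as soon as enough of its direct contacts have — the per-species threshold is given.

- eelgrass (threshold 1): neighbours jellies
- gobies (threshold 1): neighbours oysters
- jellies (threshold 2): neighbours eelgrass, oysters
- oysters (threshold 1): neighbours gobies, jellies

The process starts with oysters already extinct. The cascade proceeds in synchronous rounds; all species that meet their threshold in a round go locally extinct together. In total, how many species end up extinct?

Round 1 — oysters goes locally extinct (initial).
Round 2 — checking thresholds:
  gobies: 1 of 1 neighbours ≥ 1, goes locally extinct.
  jellies: 1 of 2 neighbours < 2, below threshold.
Round 3 — no new extinctions; cascade stops.

2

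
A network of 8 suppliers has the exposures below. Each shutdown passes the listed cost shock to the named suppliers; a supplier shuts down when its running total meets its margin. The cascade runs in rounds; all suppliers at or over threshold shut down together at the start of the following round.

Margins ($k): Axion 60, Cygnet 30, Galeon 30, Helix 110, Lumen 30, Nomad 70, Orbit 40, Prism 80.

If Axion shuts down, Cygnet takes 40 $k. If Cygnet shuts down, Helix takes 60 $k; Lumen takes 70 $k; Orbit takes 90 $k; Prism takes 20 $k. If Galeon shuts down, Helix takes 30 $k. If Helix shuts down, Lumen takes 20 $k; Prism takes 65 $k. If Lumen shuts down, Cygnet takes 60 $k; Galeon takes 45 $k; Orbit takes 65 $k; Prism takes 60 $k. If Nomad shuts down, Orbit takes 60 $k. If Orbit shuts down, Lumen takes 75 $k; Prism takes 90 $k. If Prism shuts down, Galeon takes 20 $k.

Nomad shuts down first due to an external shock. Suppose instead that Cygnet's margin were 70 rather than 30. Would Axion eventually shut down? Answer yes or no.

no

With Cygnet's margin at 70:
Round 1 — Nomad shuts down (initial).
  Orbit: +60 → 60 ≥ 40
Round 2 — Orbit shuts down.
  Lumen: +75 → 75 ≥ 30
  Prism: +90 → 90 ≥ 80
Round 3 — Lumen, Prism shut down.
  Cygnet: +60 → 60 < 70
  Galeon: +45+20 → 65 ≥ 30
Round 4 — Galeon shuts down.
  Helix: +30 → 30 < 110
No further shutdowns.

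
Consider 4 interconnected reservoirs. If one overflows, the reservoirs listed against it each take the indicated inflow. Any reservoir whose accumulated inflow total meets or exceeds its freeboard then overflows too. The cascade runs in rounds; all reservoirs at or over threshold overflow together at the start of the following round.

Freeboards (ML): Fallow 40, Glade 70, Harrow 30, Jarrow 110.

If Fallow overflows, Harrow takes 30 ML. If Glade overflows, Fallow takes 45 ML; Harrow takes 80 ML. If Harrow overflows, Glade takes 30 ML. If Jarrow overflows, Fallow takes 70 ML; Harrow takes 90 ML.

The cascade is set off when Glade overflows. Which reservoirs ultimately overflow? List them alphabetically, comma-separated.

Round 1 — Glade overflows (initial).
  Fallow: +45 → 45 ≥ 40
  Harrow: +80 → 80 ≥ 30
Round 2 — Fallow, Harrow overflow.
No further overflows.

Fallow, Glade, Harrow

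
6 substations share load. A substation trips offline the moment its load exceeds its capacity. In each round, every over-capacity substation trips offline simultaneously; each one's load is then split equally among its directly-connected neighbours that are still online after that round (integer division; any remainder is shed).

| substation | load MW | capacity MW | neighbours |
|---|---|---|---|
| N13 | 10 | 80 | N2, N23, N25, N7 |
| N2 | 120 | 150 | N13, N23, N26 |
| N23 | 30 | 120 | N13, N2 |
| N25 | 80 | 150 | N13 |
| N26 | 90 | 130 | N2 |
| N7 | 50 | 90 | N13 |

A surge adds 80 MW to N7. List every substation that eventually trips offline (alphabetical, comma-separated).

N13, N2, N23, N26, N7

Round 1 — N7 at 130 > 90. N7 trips offline.
  N7 sheds 130 MW to N13: 130 each.
    N13: 10+130 = 140 > 80
Round 2 — N13 trips offline.
  N13 sheds 140 MW to N2, N23, N25: 46 each (2 lost).
    N2: 120+46 = 166 > 150
    N23: 30+46 = 76 ≤ 120
    N25: 80+46 = 126 ≤ 150
Round 3 — N2 trips offline.
  N2 sheds 166 MW to N23, N26: 83 each.
    N23: 76+83 = 159 > 120
    N26: 90+83 = 173 > 130
Round 4 — N23, N26 trip offline.
  N23 sheds 159 MW: no online neighbours, lost.
  N26 sheds 173 MW: no online neighbours, lost.
No further trips.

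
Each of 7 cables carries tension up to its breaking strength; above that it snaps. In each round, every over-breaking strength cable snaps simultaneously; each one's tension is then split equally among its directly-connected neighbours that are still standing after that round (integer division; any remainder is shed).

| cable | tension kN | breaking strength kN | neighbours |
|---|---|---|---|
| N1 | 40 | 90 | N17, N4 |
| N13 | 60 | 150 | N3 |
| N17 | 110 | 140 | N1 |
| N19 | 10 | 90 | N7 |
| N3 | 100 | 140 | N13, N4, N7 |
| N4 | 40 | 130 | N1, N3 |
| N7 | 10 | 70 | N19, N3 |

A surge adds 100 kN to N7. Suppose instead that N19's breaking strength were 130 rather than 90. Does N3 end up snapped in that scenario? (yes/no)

yes

With N19's breaking strength at 130:
Round 1 — N7 at 110 > 70. N7 snaps.
  N7 sheds 110 kN to N19, N3: 55 each.
    N19: 10+55 = 65 ≤ 130
    N3: 100+55 = 155 > 140
Round 2 — N3 snaps.
  N3 sheds 155 kN to N13, N4: 77 each (1 lost).
    N13: 60+77 = 137 ≤ 150
    N4: 40+77 = 117 ≤ 130
No further breaks.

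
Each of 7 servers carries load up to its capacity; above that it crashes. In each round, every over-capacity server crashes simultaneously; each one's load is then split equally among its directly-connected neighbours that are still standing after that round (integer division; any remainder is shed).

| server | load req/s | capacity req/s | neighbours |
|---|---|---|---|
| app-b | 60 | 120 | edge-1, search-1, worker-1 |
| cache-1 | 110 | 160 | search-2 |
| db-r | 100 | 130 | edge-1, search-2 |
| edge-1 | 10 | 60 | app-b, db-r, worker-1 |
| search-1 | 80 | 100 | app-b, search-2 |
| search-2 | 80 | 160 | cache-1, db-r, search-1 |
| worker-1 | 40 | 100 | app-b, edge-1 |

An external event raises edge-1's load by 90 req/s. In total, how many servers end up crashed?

Round 1 — edge-1 at 100 > 60. edge-1 crashes.
  edge-1 sheds 100 req/s to app-b, db-r, worker-1: 33 each (1 lost).
    app-b: 60+33 = 93 ≤ 120
    db-r: 100+33 = 133 > 130
    worker-1: 40+33 = 73 ≤ 100
Round 2 — db-r crashes.
  db-r sheds 133 req/s to search-2: 133 each.
    search-2: 80+133 = 213 > 160
Round 3 — search-2 crashes.
  search-2 sheds 213 req/s to cache-1, search-1: 106 each (1 lost).
    cache-1: 110+106 = 216 > 160
    search-1: 80+106 = 186 > 100
Round 4 — cache-1, search-1 crash.
  cache-1 sheds 216 req/s: no online neighbours, lost.
  search-1 sheds 186 req/s to app-b: 186 each.
    app-b: 93+186 = 279 > 120
Round 5 — app-b crashes.
  app-b sheds 279 req/s to worker-1: 279 each.
    worker-1: 73+279 = 352 > 100
Round 6 — worker-1 crashes.
  worker-1 sheds 352 req/s: no online neighbours, lost.
No further crashes.

7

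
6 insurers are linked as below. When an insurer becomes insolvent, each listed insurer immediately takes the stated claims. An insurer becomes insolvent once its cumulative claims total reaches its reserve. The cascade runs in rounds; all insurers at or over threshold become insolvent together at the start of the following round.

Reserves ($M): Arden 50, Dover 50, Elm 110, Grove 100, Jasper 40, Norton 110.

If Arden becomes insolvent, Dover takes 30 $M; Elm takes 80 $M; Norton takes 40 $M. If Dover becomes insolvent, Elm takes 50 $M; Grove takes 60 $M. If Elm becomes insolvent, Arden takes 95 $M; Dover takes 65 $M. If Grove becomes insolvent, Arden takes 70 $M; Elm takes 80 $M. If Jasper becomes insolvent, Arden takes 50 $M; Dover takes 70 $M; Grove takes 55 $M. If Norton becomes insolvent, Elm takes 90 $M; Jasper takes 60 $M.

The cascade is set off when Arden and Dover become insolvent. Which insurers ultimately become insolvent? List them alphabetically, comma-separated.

Round 1 — Arden, Dover become insolvent (initial).
  Elm: +80+50 → 130 ≥ 110
  Grove: +60 → 60 < 100
  Norton: +40 → 40 < 110
Round 2 — Elm becomes insolvent.
No further insolvencies.

Arden, Dover, Elm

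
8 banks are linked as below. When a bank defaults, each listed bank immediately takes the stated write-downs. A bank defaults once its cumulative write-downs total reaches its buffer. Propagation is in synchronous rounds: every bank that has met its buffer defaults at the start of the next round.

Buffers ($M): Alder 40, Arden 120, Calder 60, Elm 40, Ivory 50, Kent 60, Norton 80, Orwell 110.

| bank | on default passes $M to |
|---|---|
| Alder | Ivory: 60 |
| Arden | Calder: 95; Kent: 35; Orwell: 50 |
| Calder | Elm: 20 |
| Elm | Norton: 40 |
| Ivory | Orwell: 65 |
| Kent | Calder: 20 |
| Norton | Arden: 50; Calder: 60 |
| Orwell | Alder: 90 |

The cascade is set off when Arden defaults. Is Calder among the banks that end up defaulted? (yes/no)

yes

Round 1 — Arden defaults (initial).
  Calder: +95 → 95 ≥ 60
  Kent: +35 → 35 < 60
  Orwell: +50 → 50 < 110
Round 2 — Calder defaults.
  Elm: +20 → 20 < 40
No further defaults.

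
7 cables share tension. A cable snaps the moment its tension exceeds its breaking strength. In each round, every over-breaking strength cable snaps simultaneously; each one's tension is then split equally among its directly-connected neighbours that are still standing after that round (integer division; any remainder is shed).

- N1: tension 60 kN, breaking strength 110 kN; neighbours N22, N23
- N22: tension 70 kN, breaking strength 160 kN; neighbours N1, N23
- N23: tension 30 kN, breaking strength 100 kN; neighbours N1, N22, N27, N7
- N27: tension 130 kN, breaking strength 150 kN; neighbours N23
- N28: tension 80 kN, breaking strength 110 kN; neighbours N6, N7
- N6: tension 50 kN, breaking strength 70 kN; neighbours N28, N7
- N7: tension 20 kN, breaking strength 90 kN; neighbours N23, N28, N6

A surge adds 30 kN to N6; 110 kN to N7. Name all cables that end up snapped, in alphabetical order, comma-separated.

Round 1 — N6 at 80 > 70; N7 at 130 > 90. N6, N7 snap.
  N6 sheds 80 kN to N28: 80 each.
    N28: 80+80 = 160 > 110
  N7 sheds 130 kN to N23, N28: 65 each.
    N23: 30+65 = 95 ≤ 100
    N28: 160+65 = 225 > 110
Round 2 — N28 snaps.
  N28 sheds 225 kN: no online neighbours, lost.
No further breaks.

N28, N6, N7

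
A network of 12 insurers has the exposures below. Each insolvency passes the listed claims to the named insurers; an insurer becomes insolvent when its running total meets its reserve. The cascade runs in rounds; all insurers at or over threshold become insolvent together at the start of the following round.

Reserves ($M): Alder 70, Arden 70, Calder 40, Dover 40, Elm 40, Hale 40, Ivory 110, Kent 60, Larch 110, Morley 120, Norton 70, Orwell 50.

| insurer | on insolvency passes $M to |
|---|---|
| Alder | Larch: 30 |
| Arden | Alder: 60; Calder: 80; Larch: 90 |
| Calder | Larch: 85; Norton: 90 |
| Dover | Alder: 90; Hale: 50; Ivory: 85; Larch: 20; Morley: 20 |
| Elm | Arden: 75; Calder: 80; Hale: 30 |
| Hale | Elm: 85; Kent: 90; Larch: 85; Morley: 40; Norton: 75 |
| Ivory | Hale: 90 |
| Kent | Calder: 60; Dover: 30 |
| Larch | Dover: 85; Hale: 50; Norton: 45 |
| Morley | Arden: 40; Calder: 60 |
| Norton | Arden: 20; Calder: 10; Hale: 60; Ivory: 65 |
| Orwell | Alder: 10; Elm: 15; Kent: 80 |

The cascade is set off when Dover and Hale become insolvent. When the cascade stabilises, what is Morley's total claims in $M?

60

Round 1 — Dover, Hale become insolvent (initial).
  Alder: +90 → 90 ≥ 70
  Elm: +85 → 85 ≥ 40
  Ivory: +85 → 85 < 110
  Kent: +90 → 90 ≥ 60
  Larch: +20+85 → 105 < 110
  Morley: +20+40 → 60 < 120
  Norton: +75 → 75 ≥ 70
Round 2 — Alder, Elm, Kent, Norton become insolvent.
  Arden: +75+20 → 95 ≥ 70
  Calder: +80+60+10 → 150 ≥ 40
  Ivory: +65 → 150 ≥ 110
  Larch: +30 → 135 ≥ 110
Round 3 — Arden, Calder, Ivory, Larch become insolvent.
No further insolvencies.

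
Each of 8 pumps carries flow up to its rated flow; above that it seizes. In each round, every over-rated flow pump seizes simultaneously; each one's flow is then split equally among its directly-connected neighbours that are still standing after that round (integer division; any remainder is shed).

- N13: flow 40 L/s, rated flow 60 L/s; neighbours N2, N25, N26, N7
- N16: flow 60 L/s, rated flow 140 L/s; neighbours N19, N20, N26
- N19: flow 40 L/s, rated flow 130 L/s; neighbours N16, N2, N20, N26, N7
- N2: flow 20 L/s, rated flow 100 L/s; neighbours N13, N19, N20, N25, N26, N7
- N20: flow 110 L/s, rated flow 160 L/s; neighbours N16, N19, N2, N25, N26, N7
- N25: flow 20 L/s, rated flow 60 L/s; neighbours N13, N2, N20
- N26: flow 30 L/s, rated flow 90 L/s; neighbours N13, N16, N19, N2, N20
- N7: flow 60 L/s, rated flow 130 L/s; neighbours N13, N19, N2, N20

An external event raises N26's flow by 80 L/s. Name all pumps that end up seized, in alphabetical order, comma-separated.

N13, N26

Round 1 — N26 at 110 > 90. N26 seizes.
  N26 sheds 110 L/s to N13, N16, N19, N2, N20: 22 each.
    N13: 40+22 = 62 > 60
    N16: 60+22 = 82 ≤ 140
    N19: 40+22 = 62 ≤ 130
    N2: 20+22 = 42 ≤ 100
    N20: 110+22 = 132 ≤ 160
Round 2 — N13 seizes.
  N13 sheds 62 L/s to N2, N25, N7: 20 each (2 lost).
    N2: 42+20 = 62 ≤ 100
    N25: 20+20 = 40 ≤ 60
    N7: 60+20 = 80 ≤ 130
No further seizures.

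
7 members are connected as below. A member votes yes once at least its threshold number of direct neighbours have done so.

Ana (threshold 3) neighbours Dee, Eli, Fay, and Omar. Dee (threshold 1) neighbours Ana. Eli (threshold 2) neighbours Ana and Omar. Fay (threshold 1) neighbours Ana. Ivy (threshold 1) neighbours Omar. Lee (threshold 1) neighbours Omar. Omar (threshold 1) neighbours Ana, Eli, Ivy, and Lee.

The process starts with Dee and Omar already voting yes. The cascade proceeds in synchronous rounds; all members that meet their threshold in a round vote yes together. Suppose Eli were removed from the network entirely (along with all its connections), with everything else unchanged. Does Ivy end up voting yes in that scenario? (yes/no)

yes

With Eli removed:
Round 1 — Dee, Omar vote yes (initial).
Round 2 — checking thresholds:
  Ana: 2 of 3 neighbours < 3, below threshold.
  Ivy: 1 of 1 neighbours ≥ 1, votes yes.
  Lee: 1 of 1 neighbours ≥ 1, votes yes.
Round 3 — no new yes votes; cascade stops.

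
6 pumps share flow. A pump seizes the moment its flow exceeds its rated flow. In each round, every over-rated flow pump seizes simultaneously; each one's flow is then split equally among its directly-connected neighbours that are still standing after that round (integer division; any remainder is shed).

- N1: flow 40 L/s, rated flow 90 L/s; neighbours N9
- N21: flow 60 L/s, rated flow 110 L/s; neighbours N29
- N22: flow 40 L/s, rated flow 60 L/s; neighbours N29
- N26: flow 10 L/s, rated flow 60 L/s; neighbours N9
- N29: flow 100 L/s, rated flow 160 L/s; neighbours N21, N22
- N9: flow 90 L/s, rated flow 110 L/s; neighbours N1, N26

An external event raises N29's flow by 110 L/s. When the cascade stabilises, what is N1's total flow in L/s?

40

Round 1 — N29 at 210 > 160. N29 seizes.
  N29 sheds 210 L/s to N21, N22: 105 each.
    N21: 60+105 = 165 > 110
    N22: 40+105 = 145 > 60
Round 2 — N21, N22 seize.
  N21 sheds 165 L/s: no online neighbours, lost.
  N22 sheds 145 L/s: no online neighbours, lost.
No further seizures.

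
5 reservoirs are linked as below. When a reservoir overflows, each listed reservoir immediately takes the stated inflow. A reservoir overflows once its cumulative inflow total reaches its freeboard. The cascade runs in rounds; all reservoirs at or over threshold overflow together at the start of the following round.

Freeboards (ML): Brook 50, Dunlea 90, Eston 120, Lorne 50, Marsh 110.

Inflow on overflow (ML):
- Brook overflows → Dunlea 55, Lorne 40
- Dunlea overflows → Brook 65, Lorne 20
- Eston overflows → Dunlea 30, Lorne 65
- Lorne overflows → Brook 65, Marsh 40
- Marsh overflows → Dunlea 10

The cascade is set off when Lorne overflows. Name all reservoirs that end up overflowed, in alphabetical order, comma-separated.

Brook, Lorne

Round 1 — Lorne overflows (initial).
  Brook: +65 → 65 ≥ 50
  Marsh: +40 → 40 < 110
Round 2 — Brook overflows.
  Dunlea: +55 → 55 < 90
No further overflows.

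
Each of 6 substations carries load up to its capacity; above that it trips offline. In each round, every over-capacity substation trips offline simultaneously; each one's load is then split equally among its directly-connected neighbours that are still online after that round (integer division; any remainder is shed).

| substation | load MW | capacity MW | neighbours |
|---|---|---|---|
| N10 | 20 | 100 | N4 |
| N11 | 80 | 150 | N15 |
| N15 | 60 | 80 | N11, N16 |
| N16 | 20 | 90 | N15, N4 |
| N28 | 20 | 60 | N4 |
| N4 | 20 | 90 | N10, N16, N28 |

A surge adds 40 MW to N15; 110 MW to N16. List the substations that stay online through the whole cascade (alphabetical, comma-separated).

N10

Round 1 — N15 at 100 > 80; N16 at 130 > 90. N15, N16 trip offline.
  N15 sheds 100 MW to N11: 100 each.
    N11: 80+100 = 180 > 150
  N16 sheds 130 MW to N4: 130 each.
    N4: 20+130 = 150 > 90
Round 2 — N11, N4 trip offline.
  N11 sheds 180 MW: no online neighbours, lost.
  N4 sheds 150 MW to N10, N28: 75 each.
    N10: 20+75 = 95 ≤ 100
    N28: 20+75 = 95 > 60
Round 3 — N28 trips offline.
  N28 sheds 95 MW: no online neighbours, lost.
No further trips.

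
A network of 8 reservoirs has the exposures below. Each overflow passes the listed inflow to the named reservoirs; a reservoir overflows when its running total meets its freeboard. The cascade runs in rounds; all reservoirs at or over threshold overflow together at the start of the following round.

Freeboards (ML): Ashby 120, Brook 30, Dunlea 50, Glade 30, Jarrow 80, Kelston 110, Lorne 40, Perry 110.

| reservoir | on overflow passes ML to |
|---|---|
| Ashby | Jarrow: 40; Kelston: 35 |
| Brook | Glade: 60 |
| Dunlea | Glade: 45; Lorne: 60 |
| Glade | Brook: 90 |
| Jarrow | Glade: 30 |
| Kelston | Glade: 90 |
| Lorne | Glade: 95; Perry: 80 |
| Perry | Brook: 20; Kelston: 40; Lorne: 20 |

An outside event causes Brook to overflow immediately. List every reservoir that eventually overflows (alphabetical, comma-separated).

Brook, Glade

Round 1 — Brook overflows (initial).
  Glade: +60 → 60 ≥ 30
Round 2 — Glade overflows.
No further overflows.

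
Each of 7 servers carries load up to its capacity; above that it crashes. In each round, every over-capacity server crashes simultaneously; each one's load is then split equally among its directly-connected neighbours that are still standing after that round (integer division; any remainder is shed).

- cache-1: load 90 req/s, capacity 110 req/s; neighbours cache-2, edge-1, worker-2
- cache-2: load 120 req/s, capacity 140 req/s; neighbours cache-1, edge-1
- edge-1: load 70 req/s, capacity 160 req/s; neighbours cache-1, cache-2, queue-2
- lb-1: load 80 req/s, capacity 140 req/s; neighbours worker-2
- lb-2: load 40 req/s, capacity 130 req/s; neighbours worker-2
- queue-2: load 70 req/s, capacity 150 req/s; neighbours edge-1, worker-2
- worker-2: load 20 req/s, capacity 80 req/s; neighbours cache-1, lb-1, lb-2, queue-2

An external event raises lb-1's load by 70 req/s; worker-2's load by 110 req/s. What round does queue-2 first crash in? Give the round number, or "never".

5

Round 1 — lb-1 at 150 > 140; worker-2 at 130 > 80. lb-1, worker-2 crash.
  lb-1 sheds 150 req/s: no online neighbours, lost.
  worker-2 sheds 130 req/s to cache-1, lb-2, queue-2: 43 each (1 lost).
    cache-1: 90+43 = 133 > 110
    lb-2: 40+43 = 83 ≤ 130
    queue-2: 70+43 = 113 ≤ 150
Round 2 — cache-1 crashes.
  cache-1 sheds 133 req/s to cache-2, edge-1: 66 each (1 lost).
    cache-2: 120+66 = 186 > 140
    edge-1: 70+66 = 136 ≤ 160
Round 3 — cache-2 crashes.
  cache-2 sheds 186 req/s to edge-1: 186 each.
    edge-1: 136+186 = 322 > 160
Round 4 — edge-1 crashes.
  edge-1 sheds 322 req/s to queue-2: 322 each.
    queue-2: 113+322 = 435 > 150
Round 5 — queue-2 crashes.
  queue-2 sheds 435 req/s: no online neighbours, lost.
No further crashes.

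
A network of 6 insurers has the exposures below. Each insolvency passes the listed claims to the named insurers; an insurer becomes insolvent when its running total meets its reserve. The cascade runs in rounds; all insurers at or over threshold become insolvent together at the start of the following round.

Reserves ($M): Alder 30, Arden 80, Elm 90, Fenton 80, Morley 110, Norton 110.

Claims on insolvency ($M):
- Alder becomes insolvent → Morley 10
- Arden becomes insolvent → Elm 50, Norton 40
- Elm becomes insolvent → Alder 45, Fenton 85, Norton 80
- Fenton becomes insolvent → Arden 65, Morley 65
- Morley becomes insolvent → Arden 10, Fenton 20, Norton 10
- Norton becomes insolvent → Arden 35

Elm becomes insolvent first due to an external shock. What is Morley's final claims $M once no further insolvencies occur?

75

Round 1 — Elm becomes insolvent (initial).
  Alder: +45 → 45 ≥ 30
  Fenton: +85 → 85 ≥ 80
  Norton: +80 → 80 < 110
Round 2 — Alder, Fenton become insolvent.
  Arden: +65 → 65 < 80
  Morley: +10+65 → 75 < 110
No further insolvencies.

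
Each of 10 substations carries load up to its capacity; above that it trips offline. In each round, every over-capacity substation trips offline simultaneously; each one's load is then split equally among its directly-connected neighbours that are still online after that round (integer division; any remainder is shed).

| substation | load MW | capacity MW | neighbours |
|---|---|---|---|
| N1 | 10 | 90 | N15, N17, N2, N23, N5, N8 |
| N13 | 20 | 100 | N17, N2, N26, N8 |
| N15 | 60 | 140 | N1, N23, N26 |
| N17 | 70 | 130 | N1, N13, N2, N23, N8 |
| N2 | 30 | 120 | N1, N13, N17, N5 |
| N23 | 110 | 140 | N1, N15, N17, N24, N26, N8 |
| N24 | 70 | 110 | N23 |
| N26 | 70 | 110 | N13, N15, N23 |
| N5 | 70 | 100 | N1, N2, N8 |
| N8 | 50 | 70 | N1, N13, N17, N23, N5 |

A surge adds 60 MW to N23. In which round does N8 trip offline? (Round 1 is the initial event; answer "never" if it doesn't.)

2

Round 1 — N23 at 170 > 140. N23 trips offline.
  N23 sheds 170 MW to N1, N15, N17, N24, N26, N8: 28 each (2 lost).
    N1: 10+28 = 38 ≤ 90
    N15: 60+28 = 88 ≤ 140
    N17: 70+28 = 98 ≤ 130
    N24: 70+28 = 98 ≤ 110
    N26: 70+28 = 98 ≤ 110
    N8: 50+28 = 78 > 70
Round 2 — N8 trips offline.
  N8 sheds 78 MW to N1, N13, N17, N5: 19 each (2 lost).
    N1: 38+19 = 57 ≤ 90
    N13: 20+19 = 39 ≤ 100
    N17: 98+19 = 117 ≤ 130
    N5: 70+19 = 89 ≤ 100
No further trips.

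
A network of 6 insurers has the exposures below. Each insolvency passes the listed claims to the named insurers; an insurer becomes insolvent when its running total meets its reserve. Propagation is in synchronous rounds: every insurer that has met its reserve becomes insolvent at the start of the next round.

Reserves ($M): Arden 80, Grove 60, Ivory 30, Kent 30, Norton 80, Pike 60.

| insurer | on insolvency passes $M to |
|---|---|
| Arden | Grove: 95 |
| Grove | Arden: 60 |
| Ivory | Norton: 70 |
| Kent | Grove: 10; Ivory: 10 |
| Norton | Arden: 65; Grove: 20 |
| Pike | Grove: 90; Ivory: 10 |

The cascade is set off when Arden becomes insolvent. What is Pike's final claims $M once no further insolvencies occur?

0

Round 1 — Arden becomes insolvent (initial).
  Grove: +95 → 95 ≥ 60
Round 2 — Grove becomes insolvent.
No further insolvencies.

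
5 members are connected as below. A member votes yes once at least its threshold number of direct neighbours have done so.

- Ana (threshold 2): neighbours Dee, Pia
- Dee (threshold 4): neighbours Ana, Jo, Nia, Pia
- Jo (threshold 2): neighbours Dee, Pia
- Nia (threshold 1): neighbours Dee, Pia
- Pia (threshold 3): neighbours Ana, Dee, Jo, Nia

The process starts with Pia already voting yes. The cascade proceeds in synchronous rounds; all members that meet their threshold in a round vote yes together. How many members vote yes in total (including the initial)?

Round 1 — Pia votes yes (initial).
Round 2 — checking thresholds:
  Ana: 1 of 2 neighbours < 2, below threshold.
  Dee: 1 of 4 neighbours < 4, below threshold.
  Jo: 1 of 2 neighbours < 2, below threshold.
  Nia: 1 of 2 neighbours ≥ 1, votes yes.
Round 3 — no new yes votes; cascade stops.

2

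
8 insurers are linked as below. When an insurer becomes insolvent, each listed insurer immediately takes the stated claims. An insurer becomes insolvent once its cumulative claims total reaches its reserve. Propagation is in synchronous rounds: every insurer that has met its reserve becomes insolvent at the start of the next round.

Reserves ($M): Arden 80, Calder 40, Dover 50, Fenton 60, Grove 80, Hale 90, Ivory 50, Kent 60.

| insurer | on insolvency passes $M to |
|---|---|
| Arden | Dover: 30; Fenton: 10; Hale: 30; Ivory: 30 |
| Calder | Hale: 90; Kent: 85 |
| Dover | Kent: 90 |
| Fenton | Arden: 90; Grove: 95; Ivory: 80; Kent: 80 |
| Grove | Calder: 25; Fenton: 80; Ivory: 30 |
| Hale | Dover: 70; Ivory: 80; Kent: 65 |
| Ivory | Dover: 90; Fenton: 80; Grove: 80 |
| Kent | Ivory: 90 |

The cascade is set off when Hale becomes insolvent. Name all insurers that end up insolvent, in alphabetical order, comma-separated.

Arden, Dover, Fenton, Grove, Hale, Ivory, Kent

Round 1 — Hale becomes insolvent (initial).
  Dover: +70 → 70 ≥ 50
  Ivory: +80 → 80 ≥ 50
  Kent: +65 → 65 ≥ 60
Round 2 — Dover, Ivory, Kent become insolvent.
  Fenton: +80 → 80 ≥ 60
  Grove: +80 → 80 ≥ 80
Round 3 — Fenton, Grove become insolvent.
  Arden: +90 → 90 ≥ 80
  Calder: +25 → 25 < 40
Round 4 — Arden becomes insolvent.
No further insolvencies.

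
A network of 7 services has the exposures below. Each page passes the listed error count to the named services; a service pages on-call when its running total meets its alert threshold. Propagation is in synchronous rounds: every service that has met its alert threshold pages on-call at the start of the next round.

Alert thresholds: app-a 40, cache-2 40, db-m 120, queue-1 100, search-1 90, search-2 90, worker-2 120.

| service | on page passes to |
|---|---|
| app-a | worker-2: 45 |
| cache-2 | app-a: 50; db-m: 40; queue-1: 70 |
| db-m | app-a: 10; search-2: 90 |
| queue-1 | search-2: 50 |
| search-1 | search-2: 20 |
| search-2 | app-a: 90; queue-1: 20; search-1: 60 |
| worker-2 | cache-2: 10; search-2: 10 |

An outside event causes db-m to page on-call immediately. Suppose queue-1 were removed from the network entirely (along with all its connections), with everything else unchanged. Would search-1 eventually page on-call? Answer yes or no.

With queue-1 removed:
Round 1 — db-m pages on-call (initial).
  app-a: +10 → 10 < 40
  search-2: +90 → 90 ≥ 90
Round 2 — search-2 pages on-call.
  app-a: +90 → 100 ≥ 40
  search-1: +60 → 60 < 90
Round 3 — app-a pages on-call.
  worker-2: +45 → 45 < 120
No further pages.

no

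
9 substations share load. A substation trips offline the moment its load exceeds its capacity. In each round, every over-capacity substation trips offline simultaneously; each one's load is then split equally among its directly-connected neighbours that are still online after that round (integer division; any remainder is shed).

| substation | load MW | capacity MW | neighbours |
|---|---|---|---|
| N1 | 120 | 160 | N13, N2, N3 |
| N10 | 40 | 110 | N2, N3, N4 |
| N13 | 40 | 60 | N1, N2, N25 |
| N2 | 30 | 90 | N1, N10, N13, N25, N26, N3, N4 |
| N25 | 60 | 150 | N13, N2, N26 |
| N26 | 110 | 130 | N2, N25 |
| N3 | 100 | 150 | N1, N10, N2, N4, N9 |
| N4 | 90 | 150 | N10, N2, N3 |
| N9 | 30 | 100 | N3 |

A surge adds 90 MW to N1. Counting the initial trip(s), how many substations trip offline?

8

Round 1 — N1 at 210 > 160. N1 trips offline.
  N1 sheds 210 MW to N13, N2, N3: 70 each.
    N13: 40+70 = 110 > 60
    N2: 30+70 = 100 > 90
    N3: 100+70 = 170 > 150
Round 2 — N13, N2, N3 trip offline.
  N13 sheds 110 MW to N25: 110 each.
    N25: 60+110 = 170 > 150
  N2 sheds 100 MW to N10, N25, N26, N4: 25 each.
    N10: 40+25 = 65 ≤ 110
    N25: 170+25 = 195 > 150
    N26: 110+25 = 135 > 130
    N4: 90+25 = 115 ≤ 150
  N3 sheds 170 MW to N10, N4, N9: 56 each (2 lost).
    N10: 65+56 = 121 > 110
    N4: 115+56 = 171 > 150
    N9: 30+56 = 86 ≤ 100
Round 3 — N10, N25, N26, N4 trip offline.
  N10 sheds 121 MW: no online neighbours, lost.
  N25 sheds 195 MW: no online neighbours, lost.
  N26 sheds 135 MW: no online neighbours, lost.
  N4 sheds 171 MW: no online neighbours, lost.
No further trips.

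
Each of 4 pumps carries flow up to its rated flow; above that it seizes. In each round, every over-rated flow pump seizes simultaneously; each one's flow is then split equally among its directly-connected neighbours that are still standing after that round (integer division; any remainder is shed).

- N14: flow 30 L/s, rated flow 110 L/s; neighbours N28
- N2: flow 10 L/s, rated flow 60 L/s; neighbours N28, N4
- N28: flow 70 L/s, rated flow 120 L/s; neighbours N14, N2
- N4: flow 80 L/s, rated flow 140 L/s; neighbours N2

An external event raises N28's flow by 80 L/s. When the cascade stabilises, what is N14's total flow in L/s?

Round 1 — N28 at 150 > 120. N28 seizes.
  N28 sheds 150 L/s to N14, N2: 75 each.
    N14: 30+75 = 105 ≤ 110
    N2: 10+75 = 85 > 60
Round 2 — N2 seizes.
  N2 sheds 85 L/s to N4: 85 each.
    N4: 80+85 = 165 > 140
Round 3 — N4 seizes.
  N4 sheds 165 L/s: no online neighbours, lost.
No further seizures.

105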